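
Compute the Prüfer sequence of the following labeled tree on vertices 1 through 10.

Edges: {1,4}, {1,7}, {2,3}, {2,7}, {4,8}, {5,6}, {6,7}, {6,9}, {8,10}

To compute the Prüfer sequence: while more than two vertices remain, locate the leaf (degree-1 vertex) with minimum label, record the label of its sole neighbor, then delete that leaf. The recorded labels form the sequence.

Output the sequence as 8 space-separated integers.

Answer: 2 7 6 6 7 1 4 8

Derivation:
Step 1: leaves = {3,5,9,10}. Remove smallest leaf 3, emit neighbor 2.
Step 2: leaves = {2,5,9,10}. Remove smallest leaf 2, emit neighbor 7.
Step 3: leaves = {5,9,10}. Remove smallest leaf 5, emit neighbor 6.
Step 4: leaves = {9,10}. Remove smallest leaf 9, emit neighbor 6.
Step 5: leaves = {6,10}. Remove smallest leaf 6, emit neighbor 7.
Step 6: leaves = {7,10}. Remove smallest leaf 7, emit neighbor 1.
Step 7: leaves = {1,10}. Remove smallest leaf 1, emit neighbor 4.
Step 8: leaves = {4,10}. Remove smallest leaf 4, emit neighbor 8.
Done: 2 vertices remain (8, 10). Sequence = [2 7 6 6 7 1 4 8]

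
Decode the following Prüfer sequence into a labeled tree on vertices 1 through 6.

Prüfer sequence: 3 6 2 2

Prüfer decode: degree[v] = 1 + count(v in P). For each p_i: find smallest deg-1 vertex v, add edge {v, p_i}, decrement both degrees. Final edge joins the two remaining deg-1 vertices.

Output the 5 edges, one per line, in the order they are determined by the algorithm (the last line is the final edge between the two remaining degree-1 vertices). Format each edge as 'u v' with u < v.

Answer: 1 3
3 6
2 4
2 5
2 6

Derivation:
Initial degrees: {1:1, 2:3, 3:2, 4:1, 5:1, 6:2}
Step 1: smallest deg-1 vertex = 1, p_1 = 3. Add edge {1,3}. Now deg[1]=0, deg[3]=1.
Step 2: smallest deg-1 vertex = 3, p_2 = 6. Add edge {3,6}. Now deg[3]=0, deg[6]=1.
Step 3: smallest deg-1 vertex = 4, p_3 = 2. Add edge {2,4}. Now deg[4]=0, deg[2]=2.
Step 4: smallest deg-1 vertex = 5, p_4 = 2. Add edge {2,5}. Now deg[5]=0, deg[2]=1.
Final: two remaining deg-1 vertices are 2, 6. Add edge {2,6}.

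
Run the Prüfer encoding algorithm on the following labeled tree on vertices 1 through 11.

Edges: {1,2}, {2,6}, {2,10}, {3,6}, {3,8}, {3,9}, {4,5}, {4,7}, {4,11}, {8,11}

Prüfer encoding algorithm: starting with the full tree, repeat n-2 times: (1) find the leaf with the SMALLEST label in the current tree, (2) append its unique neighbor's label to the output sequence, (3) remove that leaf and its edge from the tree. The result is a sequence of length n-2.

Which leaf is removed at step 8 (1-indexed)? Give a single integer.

Answer: 6

Derivation:
Step 1: current leaves = {1,5,7,9,10}. Remove leaf 1 (neighbor: 2).
Step 2: current leaves = {5,7,9,10}. Remove leaf 5 (neighbor: 4).
Step 3: current leaves = {7,9,10}. Remove leaf 7 (neighbor: 4).
Step 4: current leaves = {4,9,10}. Remove leaf 4 (neighbor: 11).
Step 5: current leaves = {9,10,11}. Remove leaf 9 (neighbor: 3).
Step 6: current leaves = {10,11}. Remove leaf 10 (neighbor: 2).
Step 7: current leaves = {2,11}. Remove leaf 2 (neighbor: 6).
Step 8: current leaves = {6,11}. Remove leaf 6 (neighbor: 3).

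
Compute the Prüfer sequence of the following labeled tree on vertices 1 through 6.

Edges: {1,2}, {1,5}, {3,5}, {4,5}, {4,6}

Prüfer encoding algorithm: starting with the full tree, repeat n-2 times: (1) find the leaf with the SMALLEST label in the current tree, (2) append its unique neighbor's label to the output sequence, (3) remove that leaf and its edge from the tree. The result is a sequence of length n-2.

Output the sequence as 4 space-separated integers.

Step 1: leaves = {2,3,6}. Remove smallest leaf 2, emit neighbor 1.
Step 2: leaves = {1,3,6}. Remove smallest leaf 1, emit neighbor 5.
Step 3: leaves = {3,6}. Remove smallest leaf 3, emit neighbor 5.
Step 4: leaves = {5,6}. Remove smallest leaf 5, emit neighbor 4.
Done: 2 vertices remain (4, 6). Sequence = [1 5 5 4]

Answer: 1 5 5 4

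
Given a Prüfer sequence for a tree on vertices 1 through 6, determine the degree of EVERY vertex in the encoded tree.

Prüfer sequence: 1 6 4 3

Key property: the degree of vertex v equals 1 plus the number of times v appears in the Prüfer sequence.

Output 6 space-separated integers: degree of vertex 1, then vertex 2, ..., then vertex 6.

p_1 = 1: count[1] becomes 1
p_2 = 6: count[6] becomes 1
p_3 = 4: count[4] becomes 1
p_4 = 3: count[3] becomes 1
Degrees (1 + count): deg[1]=1+1=2, deg[2]=1+0=1, deg[3]=1+1=2, deg[4]=1+1=2, deg[5]=1+0=1, deg[6]=1+1=2

Answer: 2 1 2 2 1 2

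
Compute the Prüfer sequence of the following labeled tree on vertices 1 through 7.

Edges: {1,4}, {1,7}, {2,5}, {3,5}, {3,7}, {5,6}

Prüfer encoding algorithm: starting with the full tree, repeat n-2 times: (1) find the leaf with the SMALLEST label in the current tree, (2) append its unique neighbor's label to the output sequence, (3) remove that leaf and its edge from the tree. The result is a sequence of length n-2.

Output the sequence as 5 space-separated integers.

Step 1: leaves = {2,4,6}. Remove smallest leaf 2, emit neighbor 5.
Step 2: leaves = {4,6}. Remove smallest leaf 4, emit neighbor 1.
Step 3: leaves = {1,6}. Remove smallest leaf 1, emit neighbor 7.
Step 4: leaves = {6,7}. Remove smallest leaf 6, emit neighbor 5.
Step 5: leaves = {5,7}. Remove smallest leaf 5, emit neighbor 3.
Done: 2 vertices remain (3, 7). Sequence = [5 1 7 5 3]

Answer: 5 1 7 5 3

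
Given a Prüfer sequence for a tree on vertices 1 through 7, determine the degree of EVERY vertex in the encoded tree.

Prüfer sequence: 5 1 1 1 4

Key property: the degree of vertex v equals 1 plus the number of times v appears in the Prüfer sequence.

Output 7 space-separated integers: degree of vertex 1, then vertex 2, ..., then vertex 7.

Answer: 4 1 1 2 2 1 1

Derivation:
p_1 = 5: count[5] becomes 1
p_2 = 1: count[1] becomes 1
p_3 = 1: count[1] becomes 2
p_4 = 1: count[1] becomes 3
p_5 = 4: count[4] becomes 1
Degrees (1 + count): deg[1]=1+3=4, deg[2]=1+0=1, deg[3]=1+0=1, deg[4]=1+1=2, deg[5]=1+1=2, deg[6]=1+0=1, deg[7]=1+0=1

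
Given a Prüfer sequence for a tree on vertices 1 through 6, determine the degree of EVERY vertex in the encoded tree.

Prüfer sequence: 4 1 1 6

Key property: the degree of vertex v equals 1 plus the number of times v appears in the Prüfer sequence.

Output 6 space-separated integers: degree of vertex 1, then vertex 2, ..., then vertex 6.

p_1 = 4: count[4] becomes 1
p_2 = 1: count[1] becomes 1
p_3 = 1: count[1] becomes 2
p_4 = 6: count[6] becomes 1
Degrees (1 + count): deg[1]=1+2=3, deg[2]=1+0=1, deg[3]=1+0=1, deg[4]=1+1=2, deg[5]=1+0=1, deg[6]=1+1=2

Answer: 3 1 1 2 1 2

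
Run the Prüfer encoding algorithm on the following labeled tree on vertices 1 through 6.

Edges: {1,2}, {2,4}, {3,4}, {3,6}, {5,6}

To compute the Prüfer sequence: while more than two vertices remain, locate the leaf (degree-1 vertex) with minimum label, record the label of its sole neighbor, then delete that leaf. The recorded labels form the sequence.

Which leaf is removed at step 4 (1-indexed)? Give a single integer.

Answer: 3

Derivation:
Step 1: current leaves = {1,5}. Remove leaf 1 (neighbor: 2).
Step 2: current leaves = {2,5}. Remove leaf 2 (neighbor: 4).
Step 3: current leaves = {4,5}. Remove leaf 4 (neighbor: 3).
Step 4: current leaves = {3,5}. Remove leaf 3 (neighbor: 6).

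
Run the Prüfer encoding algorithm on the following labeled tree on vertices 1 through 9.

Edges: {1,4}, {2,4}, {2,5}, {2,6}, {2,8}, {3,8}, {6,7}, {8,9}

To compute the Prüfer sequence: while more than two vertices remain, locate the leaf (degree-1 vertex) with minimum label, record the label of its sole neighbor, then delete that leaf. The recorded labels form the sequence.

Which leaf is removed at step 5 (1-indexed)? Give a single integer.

Answer: 7

Derivation:
Step 1: current leaves = {1,3,5,7,9}. Remove leaf 1 (neighbor: 4).
Step 2: current leaves = {3,4,5,7,9}. Remove leaf 3 (neighbor: 8).
Step 3: current leaves = {4,5,7,9}. Remove leaf 4 (neighbor: 2).
Step 4: current leaves = {5,7,9}. Remove leaf 5 (neighbor: 2).
Step 5: current leaves = {7,9}. Remove leaf 7 (neighbor: 6).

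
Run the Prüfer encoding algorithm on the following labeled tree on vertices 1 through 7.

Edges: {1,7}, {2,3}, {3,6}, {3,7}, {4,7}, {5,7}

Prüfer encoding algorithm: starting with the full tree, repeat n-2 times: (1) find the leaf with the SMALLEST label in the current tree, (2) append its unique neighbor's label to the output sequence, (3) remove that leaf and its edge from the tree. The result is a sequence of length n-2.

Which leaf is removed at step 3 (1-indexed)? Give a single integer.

Answer: 4

Derivation:
Step 1: current leaves = {1,2,4,5,6}. Remove leaf 1 (neighbor: 7).
Step 2: current leaves = {2,4,5,6}. Remove leaf 2 (neighbor: 3).
Step 3: current leaves = {4,5,6}. Remove leaf 4 (neighbor: 7).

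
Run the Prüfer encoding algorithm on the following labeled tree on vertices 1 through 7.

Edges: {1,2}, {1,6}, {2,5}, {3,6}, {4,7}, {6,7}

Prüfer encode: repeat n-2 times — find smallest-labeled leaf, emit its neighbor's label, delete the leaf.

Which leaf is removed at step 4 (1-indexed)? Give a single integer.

Step 1: current leaves = {3,4,5}. Remove leaf 3 (neighbor: 6).
Step 2: current leaves = {4,5}. Remove leaf 4 (neighbor: 7).
Step 3: current leaves = {5,7}. Remove leaf 5 (neighbor: 2).
Step 4: current leaves = {2,7}. Remove leaf 2 (neighbor: 1).

Answer: 2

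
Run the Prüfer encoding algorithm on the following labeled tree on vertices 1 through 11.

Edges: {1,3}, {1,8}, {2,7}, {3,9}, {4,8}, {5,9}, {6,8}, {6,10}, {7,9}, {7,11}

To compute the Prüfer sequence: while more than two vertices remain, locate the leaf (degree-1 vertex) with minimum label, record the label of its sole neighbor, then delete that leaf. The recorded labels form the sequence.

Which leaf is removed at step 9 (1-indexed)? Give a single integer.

Step 1: current leaves = {2,4,5,10,11}. Remove leaf 2 (neighbor: 7).
Step 2: current leaves = {4,5,10,11}. Remove leaf 4 (neighbor: 8).
Step 3: current leaves = {5,10,11}. Remove leaf 5 (neighbor: 9).
Step 4: current leaves = {10,11}. Remove leaf 10 (neighbor: 6).
Step 5: current leaves = {6,11}. Remove leaf 6 (neighbor: 8).
Step 6: current leaves = {8,11}. Remove leaf 8 (neighbor: 1).
Step 7: current leaves = {1,11}. Remove leaf 1 (neighbor: 3).
Step 8: current leaves = {3,11}. Remove leaf 3 (neighbor: 9).
Step 9: current leaves = {9,11}. Remove leaf 9 (neighbor: 7).

Answer: 9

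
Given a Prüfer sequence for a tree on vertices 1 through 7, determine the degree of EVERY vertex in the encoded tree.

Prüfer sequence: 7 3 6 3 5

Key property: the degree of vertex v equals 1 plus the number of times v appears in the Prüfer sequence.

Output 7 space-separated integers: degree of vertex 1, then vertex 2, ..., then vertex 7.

Answer: 1 1 3 1 2 2 2

Derivation:
p_1 = 7: count[7] becomes 1
p_2 = 3: count[3] becomes 1
p_3 = 6: count[6] becomes 1
p_4 = 3: count[3] becomes 2
p_5 = 5: count[5] becomes 1
Degrees (1 + count): deg[1]=1+0=1, deg[2]=1+0=1, deg[3]=1+2=3, deg[4]=1+0=1, deg[5]=1+1=2, deg[6]=1+1=2, deg[7]=1+1=2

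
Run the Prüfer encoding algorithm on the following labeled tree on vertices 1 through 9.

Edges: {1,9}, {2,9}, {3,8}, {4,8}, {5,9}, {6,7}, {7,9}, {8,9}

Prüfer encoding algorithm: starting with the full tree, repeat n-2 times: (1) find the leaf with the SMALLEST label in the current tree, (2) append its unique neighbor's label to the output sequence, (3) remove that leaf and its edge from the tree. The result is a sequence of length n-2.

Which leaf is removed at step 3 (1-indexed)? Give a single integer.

Answer: 3

Derivation:
Step 1: current leaves = {1,2,3,4,5,6}. Remove leaf 1 (neighbor: 9).
Step 2: current leaves = {2,3,4,5,6}. Remove leaf 2 (neighbor: 9).
Step 3: current leaves = {3,4,5,6}. Remove leaf 3 (neighbor: 8).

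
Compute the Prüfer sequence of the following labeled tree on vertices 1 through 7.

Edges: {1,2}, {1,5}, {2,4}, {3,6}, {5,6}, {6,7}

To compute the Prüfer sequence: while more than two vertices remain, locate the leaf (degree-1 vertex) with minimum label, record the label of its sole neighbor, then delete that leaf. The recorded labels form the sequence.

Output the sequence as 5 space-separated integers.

Step 1: leaves = {3,4,7}. Remove smallest leaf 3, emit neighbor 6.
Step 2: leaves = {4,7}. Remove smallest leaf 4, emit neighbor 2.
Step 3: leaves = {2,7}. Remove smallest leaf 2, emit neighbor 1.
Step 4: leaves = {1,7}. Remove smallest leaf 1, emit neighbor 5.
Step 5: leaves = {5,7}. Remove smallest leaf 5, emit neighbor 6.
Done: 2 vertices remain (6, 7). Sequence = [6 2 1 5 6]

Answer: 6 2 1 5 6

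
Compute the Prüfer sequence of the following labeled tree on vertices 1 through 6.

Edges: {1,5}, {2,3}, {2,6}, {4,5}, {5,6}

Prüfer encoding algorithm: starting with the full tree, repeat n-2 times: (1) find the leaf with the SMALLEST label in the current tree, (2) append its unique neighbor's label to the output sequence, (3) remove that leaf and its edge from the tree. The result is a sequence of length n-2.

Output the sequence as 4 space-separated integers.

Answer: 5 2 6 5

Derivation:
Step 1: leaves = {1,3,4}. Remove smallest leaf 1, emit neighbor 5.
Step 2: leaves = {3,4}. Remove smallest leaf 3, emit neighbor 2.
Step 3: leaves = {2,4}. Remove smallest leaf 2, emit neighbor 6.
Step 4: leaves = {4,6}. Remove smallest leaf 4, emit neighbor 5.
Done: 2 vertices remain (5, 6). Sequence = [5 2 6 5]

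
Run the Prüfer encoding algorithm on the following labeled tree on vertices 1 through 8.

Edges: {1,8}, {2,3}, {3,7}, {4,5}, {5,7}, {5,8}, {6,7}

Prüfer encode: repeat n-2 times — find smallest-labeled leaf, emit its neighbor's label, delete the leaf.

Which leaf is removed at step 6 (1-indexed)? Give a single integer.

Answer: 7

Derivation:
Step 1: current leaves = {1,2,4,6}. Remove leaf 1 (neighbor: 8).
Step 2: current leaves = {2,4,6,8}. Remove leaf 2 (neighbor: 3).
Step 3: current leaves = {3,4,6,8}. Remove leaf 3 (neighbor: 7).
Step 4: current leaves = {4,6,8}. Remove leaf 4 (neighbor: 5).
Step 5: current leaves = {6,8}. Remove leaf 6 (neighbor: 7).
Step 6: current leaves = {7,8}. Remove leaf 7 (neighbor: 5).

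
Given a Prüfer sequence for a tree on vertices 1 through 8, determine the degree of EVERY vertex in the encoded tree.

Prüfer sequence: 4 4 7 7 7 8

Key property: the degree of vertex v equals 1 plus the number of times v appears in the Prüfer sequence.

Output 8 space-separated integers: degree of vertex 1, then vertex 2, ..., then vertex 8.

p_1 = 4: count[4] becomes 1
p_2 = 4: count[4] becomes 2
p_3 = 7: count[7] becomes 1
p_4 = 7: count[7] becomes 2
p_5 = 7: count[7] becomes 3
p_6 = 8: count[8] becomes 1
Degrees (1 + count): deg[1]=1+0=1, deg[2]=1+0=1, deg[3]=1+0=1, deg[4]=1+2=3, deg[5]=1+0=1, deg[6]=1+0=1, deg[7]=1+3=4, deg[8]=1+1=2

Answer: 1 1 1 3 1 1 4 2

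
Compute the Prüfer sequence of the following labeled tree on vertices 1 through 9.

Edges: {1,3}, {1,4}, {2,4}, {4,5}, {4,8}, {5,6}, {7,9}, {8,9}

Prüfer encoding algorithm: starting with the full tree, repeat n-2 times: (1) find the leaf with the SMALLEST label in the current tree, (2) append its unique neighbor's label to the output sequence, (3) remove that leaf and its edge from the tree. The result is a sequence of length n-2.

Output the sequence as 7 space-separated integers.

Answer: 4 1 4 5 4 8 9

Derivation:
Step 1: leaves = {2,3,6,7}. Remove smallest leaf 2, emit neighbor 4.
Step 2: leaves = {3,6,7}. Remove smallest leaf 3, emit neighbor 1.
Step 3: leaves = {1,6,7}. Remove smallest leaf 1, emit neighbor 4.
Step 4: leaves = {6,7}. Remove smallest leaf 6, emit neighbor 5.
Step 5: leaves = {5,7}. Remove smallest leaf 5, emit neighbor 4.
Step 6: leaves = {4,7}. Remove smallest leaf 4, emit neighbor 8.
Step 7: leaves = {7,8}. Remove smallest leaf 7, emit neighbor 9.
Done: 2 vertices remain (8, 9). Sequence = [4 1 4 5 4 8 9]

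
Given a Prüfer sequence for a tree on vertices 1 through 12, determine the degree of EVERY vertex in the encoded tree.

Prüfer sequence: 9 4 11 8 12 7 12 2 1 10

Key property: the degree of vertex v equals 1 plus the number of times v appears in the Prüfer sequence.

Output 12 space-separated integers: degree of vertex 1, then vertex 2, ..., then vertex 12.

Answer: 2 2 1 2 1 1 2 2 2 2 2 3

Derivation:
p_1 = 9: count[9] becomes 1
p_2 = 4: count[4] becomes 1
p_3 = 11: count[11] becomes 1
p_4 = 8: count[8] becomes 1
p_5 = 12: count[12] becomes 1
p_6 = 7: count[7] becomes 1
p_7 = 12: count[12] becomes 2
p_8 = 2: count[2] becomes 1
p_9 = 1: count[1] becomes 1
p_10 = 10: count[10] becomes 1
Degrees (1 + count): deg[1]=1+1=2, deg[2]=1+1=2, deg[3]=1+0=1, deg[4]=1+1=2, deg[5]=1+0=1, deg[6]=1+0=1, deg[7]=1+1=2, deg[8]=1+1=2, deg[9]=1+1=2, deg[10]=1+1=2, deg[11]=1+1=2, deg[12]=1+2=3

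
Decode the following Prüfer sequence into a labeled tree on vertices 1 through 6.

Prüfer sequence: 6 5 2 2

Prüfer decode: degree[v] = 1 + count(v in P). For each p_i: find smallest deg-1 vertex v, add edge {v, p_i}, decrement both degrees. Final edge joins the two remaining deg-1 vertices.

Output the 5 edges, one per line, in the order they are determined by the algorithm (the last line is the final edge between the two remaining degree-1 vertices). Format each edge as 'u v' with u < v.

Answer: 1 6
3 5
2 4
2 5
2 6

Derivation:
Initial degrees: {1:1, 2:3, 3:1, 4:1, 5:2, 6:2}
Step 1: smallest deg-1 vertex = 1, p_1 = 6. Add edge {1,6}. Now deg[1]=0, deg[6]=1.
Step 2: smallest deg-1 vertex = 3, p_2 = 5. Add edge {3,5}. Now deg[3]=0, deg[5]=1.
Step 3: smallest deg-1 vertex = 4, p_3 = 2. Add edge {2,4}. Now deg[4]=0, deg[2]=2.
Step 4: smallest deg-1 vertex = 5, p_4 = 2. Add edge {2,5}. Now deg[5]=0, deg[2]=1.
Final: two remaining deg-1 vertices are 2, 6. Add edge {2,6}.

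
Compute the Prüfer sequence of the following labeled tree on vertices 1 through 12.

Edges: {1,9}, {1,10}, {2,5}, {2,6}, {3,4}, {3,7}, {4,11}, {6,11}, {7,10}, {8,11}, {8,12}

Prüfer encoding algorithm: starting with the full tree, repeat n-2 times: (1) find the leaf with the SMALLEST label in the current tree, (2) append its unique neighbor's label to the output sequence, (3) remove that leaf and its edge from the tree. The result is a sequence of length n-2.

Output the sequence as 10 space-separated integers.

Step 1: leaves = {5,9,12}. Remove smallest leaf 5, emit neighbor 2.
Step 2: leaves = {2,9,12}. Remove smallest leaf 2, emit neighbor 6.
Step 3: leaves = {6,9,12}. Remove smallest leaf 6, emit neighbor 11.
Step 4: leaves = {9,12}. Remove smallest leaf 9, emit neighbor 1.
Step 5: leaves = {1,12}. Remove smallest leaf 1, emit neighbor 10.
Step 6: leaves = {10,12}. Remove smallest leaf 10, emit neighbor 7.
Step 7: leaves = {7,12}. Remove smallest leaf 7, emit neighbor 3.
Step 8: leaves = {3,12}. Remove smallest leaf 3, emit neighbor 4.
Step 9: leaves = {4,12}. Remove smallest leaf 4, emit neighbor 11.
Step 10: leaves = {11,12}. Remove smallest leaf 11, emit neighbor 8.
Done: 2 vertices remain (8, 12). Sequence = [2 6 11 1 10 7 3 4 11 8]

Answer: 2 6 11 1 10 7 3 4 11 8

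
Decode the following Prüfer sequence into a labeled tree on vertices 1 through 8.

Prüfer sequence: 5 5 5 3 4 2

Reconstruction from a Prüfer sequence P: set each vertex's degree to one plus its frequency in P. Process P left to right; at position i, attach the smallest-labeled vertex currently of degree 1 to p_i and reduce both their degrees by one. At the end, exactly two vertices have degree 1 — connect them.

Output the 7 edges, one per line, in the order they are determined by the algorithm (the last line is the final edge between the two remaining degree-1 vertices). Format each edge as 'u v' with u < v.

Answer: 1 5
5 6
5 7
3 5
3 4
2 4
2 8

Derivation:
Initial degrees: {1:1, 2:2, 3:2, 4:2, 5:4, 6:1, 7:1, 8:1}
Step 1: smallest deg-1 vertex = 1, p_1 = 5. Add edge {1,5}. Now deg[1]=0, deg[5]=3.
Step 2: smallest deg-1 vertex = 6, p_2 = 5. Add edge {5,6}. Now deg[6]=0, deg[5]=2.
Step 3: smallest deg-1 vertex = 7, p_3 = 5. Add edge {5,7}. Now deg[7]=0, deg[5]=1.
Step 4: smallest deg-1 vertex = 5, p_4 = 3. Add edge {3,5}. Now deg[5]=0, deg[3]=1.
Step 5: smallest deg-1 vertex = 3, p_5 = 4. Add edge {3,4}. Now deg[3]=0, deg[4]=1.
Step 6: smallest deg-1 vertex = 4, p_6 = 2. Add edge {2,4}. Now deg[4]=0, deg[2]=1.
Final: two remaining deg-1 vertices are 2, 8. Add edge {2,8}.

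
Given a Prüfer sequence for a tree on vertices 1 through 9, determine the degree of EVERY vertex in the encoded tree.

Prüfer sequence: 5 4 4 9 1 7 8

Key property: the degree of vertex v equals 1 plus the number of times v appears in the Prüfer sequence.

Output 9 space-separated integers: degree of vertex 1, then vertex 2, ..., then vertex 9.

p_1 = 5: count[5] becomes 1
p_2 = 4: count[4] becomes 1
p_3 = 4: count[4] becomes 2
p_4 = 9: count[9] becomes 1
p_5 = 1: count[1] becomes 1
p_6 = 7: count[7] becomes 1
p_7 = 8: count[8] becomes 1
Degrees (1 + count): deg[1]=1+1=2, deg[2]=1+0=1, deg[3]=1+0=1, deg[4]=1+2=3, deg[5]=1+1=2, deg[6]=1+0=1, deg[7]=1+1=2, deg[8]=1+1=2, deg[9]=1+1=2

Answer: 2 1 1 3 2 1 2 2 2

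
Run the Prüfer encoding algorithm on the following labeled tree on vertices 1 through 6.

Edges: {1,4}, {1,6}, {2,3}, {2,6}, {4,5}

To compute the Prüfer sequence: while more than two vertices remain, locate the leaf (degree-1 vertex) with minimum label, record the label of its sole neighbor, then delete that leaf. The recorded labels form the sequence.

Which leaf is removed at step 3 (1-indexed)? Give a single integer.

Step 1: current leaves = {3,5}. Remove leaf 3 (neighbor: 2).
Step 2: current leaves = {2,5}. Remove leaf 2 (neighbor: 6).
Step 3: current leaves = {5,6}. Remove leaf 5 (neighbor: 4).

Answer: 5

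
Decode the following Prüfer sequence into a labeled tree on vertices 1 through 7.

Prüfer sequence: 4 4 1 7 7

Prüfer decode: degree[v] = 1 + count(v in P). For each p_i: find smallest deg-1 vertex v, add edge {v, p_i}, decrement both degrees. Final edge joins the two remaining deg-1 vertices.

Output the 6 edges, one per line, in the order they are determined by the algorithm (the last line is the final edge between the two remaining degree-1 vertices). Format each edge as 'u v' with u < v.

Initial degrees: {1:2, 2:1, 3:1, 4:3, 5:1, 6:1, 7:3}
Step 1: smallest deg-1 vertex = 2, p_1 = 4. Add edge {2,4}. Now deg[2]=0, deg[4]=2.
Step 2: smallest deg-1 vertex = 3, p_2 = 4. Add edge {3,4}. Now deg[3]=0, deg[4]=1.
Step 3: smallest deg-1 vertex = 4, p_3 = 1. Add edge {1,4}. Now deg[4]=0, deg[1]=1.
Step 4: smallest deg-1 vertex = 1, p_4 = 7. Add edge {1,7}. Now deg[1]=0, deg[7]=2.
Step 5: smallest deg-1 vertex = 5, p_5 = 7. Add edge {5,7}. Now deg[5]=0, deg[7]=1.
Final: two remaining deg-1 vertices are 6, 7. Add edge {6,7}.

Answer: 2 4
3 4
1 4
1 7
5 7
6 7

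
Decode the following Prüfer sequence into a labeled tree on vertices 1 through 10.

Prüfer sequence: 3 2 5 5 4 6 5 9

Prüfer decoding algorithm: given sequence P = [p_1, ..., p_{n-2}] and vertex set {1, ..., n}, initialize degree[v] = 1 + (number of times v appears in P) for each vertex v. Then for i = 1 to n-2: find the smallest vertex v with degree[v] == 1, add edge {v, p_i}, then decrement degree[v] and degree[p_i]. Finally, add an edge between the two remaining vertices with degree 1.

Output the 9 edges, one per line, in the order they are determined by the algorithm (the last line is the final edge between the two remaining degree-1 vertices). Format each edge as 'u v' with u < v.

Answer: 1 3
2 3
2 5
5 7
4 8
4 6
5 6
5 9
9 10

Derivation:
Initial degrees: {1:1, 2:2, 3:2, 4:2, 5:4, 6:2, 7:1, 8:1, 9:2, 10:1}
Step 1: smallest deg-1 vertex = 1, p_1 = 3. Add edge {1,3}. Now deg[1]=0, deg[3]=1.
Step 2: smallest deg-1 vertex = 3, p_2 = 2. Add edge {2,3}. Now deg[3]=0, deg[2]=1.
Step 3: smallest deg-1 vertex = 2, p_3 = 5. Add edge {2,5}. Now deg[2]=0, deg[5]=3.
Step 4: smallest deg-1 vertex = 7, p_4 = 5. Add edge {5,7}. Now deg[7]=0, deg[5]=2.
Step 5: smallest deg-1 vertex = 8, p_5 = 4. Add edge {4,8}. Now deg[8]=0, deg[4]=1.
Step 6: smallest deg-1 vertex = 4, p_6 = 6. Add edge {4,6}. Now deg[4]=0, deg[6]=1.
Step 7: smallest deg-1 vertex = 6, p_7 = 5. Add edge {5,6}. Now deg[6]=0, deg[5]=1.
Step 8: smallest deg-1 vertex = 5, p_8 = 9. Add edge {5,9}. Now deg[5]=0, deg[9]=1.
Final: two remaining deg-1 vertices are 9, 10. Add edge {9,10}.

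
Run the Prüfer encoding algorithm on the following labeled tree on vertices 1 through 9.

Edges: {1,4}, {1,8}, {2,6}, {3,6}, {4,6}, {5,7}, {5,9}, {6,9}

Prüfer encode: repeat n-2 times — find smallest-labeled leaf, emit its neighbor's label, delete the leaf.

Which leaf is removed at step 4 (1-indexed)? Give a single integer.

Step 1: current leaves = {2,3,7,8}. Remove leaf 2 (neighbor: 6).
Step 2: current leaves = {3,7,8}. Remove leaf 3 (neighbor: 6).
Step 3: current leaves = {7,8}. Remove leaf 7 (neighbor: 5).
Step 4: current leaves = {5,8}. Remove leaf 5 (neighbor: 9).

Answer: 5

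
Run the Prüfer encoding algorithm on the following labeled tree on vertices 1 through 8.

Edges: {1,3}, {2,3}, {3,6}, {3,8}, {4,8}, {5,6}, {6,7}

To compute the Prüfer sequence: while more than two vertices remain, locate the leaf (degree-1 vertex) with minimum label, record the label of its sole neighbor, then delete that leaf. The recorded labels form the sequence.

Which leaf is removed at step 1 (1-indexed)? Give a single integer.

Step 1: current leaves = {1,2,4,5,7}. Remove leaf 1 (neighbor: 3).

Answer: 1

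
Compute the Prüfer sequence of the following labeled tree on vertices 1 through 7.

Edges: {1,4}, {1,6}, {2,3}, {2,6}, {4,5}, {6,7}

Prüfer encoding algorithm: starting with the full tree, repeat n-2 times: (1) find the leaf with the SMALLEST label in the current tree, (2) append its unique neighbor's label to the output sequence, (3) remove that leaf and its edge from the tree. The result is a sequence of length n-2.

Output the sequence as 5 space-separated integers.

Step 1: leaves = {3,5,7}. Remove smallest leaf 3, emit neighbor 2.
Step 2: leaves = {2,5,7}. Remove smallest leaf 2, emit neighbor 6.
Step 3: leaves = {5,7}. Remove smallest leaf 5, emit neighbor 4.
Step 4: leaves = {4,7}. Remove smallest leaf 4, emit neighbor 1.
Step 5: leaves = {1,7}. Remove smallest leaf 1, emit neighbor 6.
Done: 2 vertices remain (6, 7). Sequence = [2 6 4 1 6]

Answer: 2 6 4 1 6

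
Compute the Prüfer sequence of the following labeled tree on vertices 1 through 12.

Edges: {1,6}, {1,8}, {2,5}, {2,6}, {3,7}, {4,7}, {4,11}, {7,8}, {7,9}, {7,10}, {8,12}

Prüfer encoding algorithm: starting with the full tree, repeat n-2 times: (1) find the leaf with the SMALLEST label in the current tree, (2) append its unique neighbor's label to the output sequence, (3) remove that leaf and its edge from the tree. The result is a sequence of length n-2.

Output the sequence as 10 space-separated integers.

Answer: 7 2 6 1 8 7 7 4 7 8

Derivation:
Step 1: leaves = {3,5,9,10,11,12}. Remove smallest leaf 3, emit neighbor 7.
Step 2: leaves = {5,9,10,11,12}. Remove smallest leaf 5, emit neighbor 2.
Step 3: leaves = {2,9,10,11,12}. Remove smallest leaf 2, emit neighbor 6.
Step 4: leaves = {6,9,10,11,12}. Remove smallest leaf 6, emit neighbor 1.
Step 5: leaves = {1,9,10,11,12}. Remove smallest leaf 1, emit neighbor 8.
Step 6: leaves = {9,10,11,12}. Remove smallest leaf 9, emit neighbor 7.
Step 7: leaves = {10,11,12}. Remove smallest leaf 10, emit neighbor 7.
Step 8: leaves = {11,12}. Remove smallest leaf 11, emit neighbor 4.
Step 9: leaves = {4,12}. Remove smallest leaf 4, emit neighbor 7.
Step 10: leaves = {7,12}. Remove smallest leaf 7, emit neighbor 8.
Done: 2 vertices remain (8, 12). Sequence = [7 2 6 1 8 7 7 4 7 8]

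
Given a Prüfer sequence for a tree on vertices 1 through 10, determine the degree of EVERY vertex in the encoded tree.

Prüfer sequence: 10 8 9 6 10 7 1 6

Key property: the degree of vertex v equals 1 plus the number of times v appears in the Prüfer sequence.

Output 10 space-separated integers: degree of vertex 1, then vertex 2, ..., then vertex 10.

Answer: 2 1 1 1 1 3 2 2 2 3

Derivation:
p_1 = 10: count[10] becomes 1
p_2 = 8: count[8] becomes 1
p_3 = 9: count[9] becomes 1
p_4 = 6: count[6] becomes 1
p_5 = 10: count[10] becomes 2
p_6 = 7: count[7] becomes 1
p_7 = 1: count[1] becomes 1
p_8 = 6: count[6] becomes 2
Degrees (1 + count): deg[1]=1+1=2, deg[2]=1+0=1, deg[3]=1+0=1, deg[4]=1+0=1, deg[5]=1+0=1, deg[6]=1+2=3, deg[7]=1+1=2, deg[8]=1+1=2, deg[9]=1+1=2, deg[10]=1+2=3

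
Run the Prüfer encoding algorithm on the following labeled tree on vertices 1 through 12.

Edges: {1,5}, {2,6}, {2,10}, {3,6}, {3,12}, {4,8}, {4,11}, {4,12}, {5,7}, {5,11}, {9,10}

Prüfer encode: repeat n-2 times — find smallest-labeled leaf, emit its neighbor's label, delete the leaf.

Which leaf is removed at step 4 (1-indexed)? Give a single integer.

Step 1: current leaves = {1,7,8,9}. Remove leaf 1 (neighbor: 5).
Step 2: current leaves = {7,8,9}. Remove leaf 7 (neighbor: 5).
Step 3: current leaves = {5,8,9}. Remove leaf 5 (neighbor: 11).
Step 4: current leaves = {8,9,11}. Remove leaf 8 (neighbor: 4).

Answer: 8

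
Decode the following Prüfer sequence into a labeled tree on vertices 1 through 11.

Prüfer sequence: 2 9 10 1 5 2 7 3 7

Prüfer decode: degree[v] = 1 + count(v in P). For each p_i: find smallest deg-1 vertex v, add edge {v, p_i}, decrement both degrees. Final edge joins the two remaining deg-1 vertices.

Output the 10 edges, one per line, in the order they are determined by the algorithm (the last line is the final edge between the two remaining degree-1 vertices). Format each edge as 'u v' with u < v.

Answer: 2 4
6 9
8 10
1 9
1 5
2 5
2 7
3 10
3 7
7 11

Derivation:
Initial degrees: {1:2, 2:3, 3:2, 4:1, 5:2, 6:1, 7:3, 8:1, 9:2, 10:2, 11:1}
Step 1: smallest deg-1 vertex = 4, p_1 = 2. Add edge {2,4}. Now deg[4]=0, deg[2]=2.
Step 2: smallest deg-1 vertex = 6, p_2 = 9. Add edge {6,9}. Now deg[6]=0, deg[9]=1.
Step 3: smallest deg-1 vertex = 8, p_3 = 10. Add edge {8,10}. Now deg[8]=0, deg[10]=1.
Step 4: smallest deg-1 vertex = 9, p_4 = 1. Add edge {1,9}. Now deg[9]=0, deg[1]=1.
Step 5: smallest deg-1 vertex = 1, p_5 = 5. Add edge {1,5}. Now deg[1]=0, deg[5]=1.
Step 6: smallest deg-1 vertex = 5, p_6 = 2. Add edge {2,5}. Now deg[5]=0, deg[2]=1.
Step 7: smallest deg-1 vertex = 2, p_7 = 7. Add edge {2,7}. Now deg[2]=0, deg[7]=2.
Step 8: smallest deg-1 vertex = 10, p_8 = 3. Add edge {3,10}. Now deg[10]=0, deg[3]=1.
Step 9: smallest deg-1 vertex = 3, p_9 = 7. Add edge {3,7}. Now deg[3]=0, deg[7]=1.
Final: two remaining deg-1 vertices are 7, 11. Add edge {7,11}.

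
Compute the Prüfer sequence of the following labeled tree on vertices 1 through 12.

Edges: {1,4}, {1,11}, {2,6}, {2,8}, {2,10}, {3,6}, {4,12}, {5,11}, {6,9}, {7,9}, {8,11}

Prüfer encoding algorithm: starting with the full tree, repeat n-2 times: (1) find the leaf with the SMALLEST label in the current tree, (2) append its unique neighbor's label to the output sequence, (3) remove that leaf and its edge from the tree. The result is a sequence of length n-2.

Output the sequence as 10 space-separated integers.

Answer: 6 11 9 6 2 2 8 11 1 4

Derivation:
Step 1: leaves = {3,5,7,10,12}. Remove smallest leaf 3, emit neighbor 6.
Step 2: leaves = {5,7,10,12}. Remove smallest leaf 5, emit neighbor 11.
Step 3: leaves = {7,10,12}. Remove smallest leaf 7, emit neighbor 9.
Step 4: leaves = {9,10,12}. Remove smallest leaf 9, emit neighbor 6.
Step 5: leaves = {6,10,12}. Remove smallest leaf 6, emit neighbor 2.
Step 6: leaves = {10,12}. Remove smallest leaf 10, emit neighbor 2.
Step 7: leaves = {2,12}. Remove smallest leaf 2, emit neighbor 8.
Step 8: leaves = {8,12}. Remove smallest leaf 8, emit neighbor 11.
Step 9: leaves = {11,12}. Remove smallest leaf 11, emit neighbor 1.
Step 10: leaves = {1,12}. Remove smallest leaf 1, emit neighbor 4.
Done: 2 vertices remain (4, 12). Sequence = [6 11 9 6 2 2 8 11 1 4]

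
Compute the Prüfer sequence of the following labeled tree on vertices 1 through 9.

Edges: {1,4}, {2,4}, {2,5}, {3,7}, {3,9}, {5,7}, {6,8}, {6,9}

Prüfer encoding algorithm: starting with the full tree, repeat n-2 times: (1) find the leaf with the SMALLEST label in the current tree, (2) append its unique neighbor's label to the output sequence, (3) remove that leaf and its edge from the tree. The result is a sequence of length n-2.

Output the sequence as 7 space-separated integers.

Answer: 4 2 5 7 3 9 6

Derivation:
Step 1: leaves = {1,8}. Remove smallest leaf 1, emit neighbor 4.
Step 2: leaves = {4,8}. Remove smallest leaf 4, emit neighbor 2.
Step 3: leaves = {2,8}. Remove smallest leaf 2, emit neighbor 5.
Step 4: leaves = {5,8}. Remove smallest leaf 5, emit neighbor 7.
Step 5: leaves = {7,8}. Remove smallest leaf 7, emit neighbor 3.
Step 6: leaves = {3,8}. Remove smallest leaf 3, emit neighbor 9.
Step 7: leaves = {8,9}. Remove smallest leaf 8, emit neighbor 6.
Done: 2 vertices remain (6, 9). Sequence = [4 2 5 7 3 9 6]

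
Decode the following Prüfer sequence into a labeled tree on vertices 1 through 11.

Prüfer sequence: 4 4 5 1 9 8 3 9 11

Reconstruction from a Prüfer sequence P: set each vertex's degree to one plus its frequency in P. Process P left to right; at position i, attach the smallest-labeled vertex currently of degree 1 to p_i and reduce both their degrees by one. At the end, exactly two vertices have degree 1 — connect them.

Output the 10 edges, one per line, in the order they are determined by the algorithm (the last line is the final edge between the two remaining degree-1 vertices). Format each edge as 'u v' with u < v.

Answer: 2 4
4 6
4 5
1 5
1 9
7 8
3 8
3 9
9 11
10 11

Derivation:
Initial degrees: {1:2, 2:1, 3:2, 4:3, 5:2, 6:1, 7:1, 8:2, 9:3, 10:1, 11:2}
Step 1: smallest deg-1 vertex = 2, p_1 = 4. Add edge {2,4}. Now deg[2]=0, deg[4]=2.
Step 2: smallest deg-1 vertex = 6, p_2 = 4. Add edge {4,6}. Now deg[6]=0, deg[4]=1.
Step 3: smallest deg-1 vertex = 4, p_3 = 5. Add edge {4,5}. Now deg[4]=0, deg[5]=1.
Step 4: smallest deg-1 vertex = 5, p_4 = 1. Add edge {1,5}. Now deg[5]=0, deg[1]=1.
Step 5: smallest deg-1 vertex = 1, p_5 = 9. Add edge {1,9}. Now deg[1]=0, deg[9]=2.
Step 6: smallest deg-1 vertex = 7, p_6 = 8. Add edge {7,8}. Now deg[7]=0, deg[8]=1.
Step 7: smallest deg-1 vertex = 8, p_7 = 3. Add edge {3,8}. Now deg[8]=0, deg[3]=1.
Step 8: smallest deg-1 vertex = 3, p_8 = 9. Add edge {3,9}. Now deg[3]=0, deg[9]=1.
Step 9: smallest deg-1 vertex = 9, p_9 = 11. Add edge {9,11}. Now deg[9]=0, deg[11]=1.
Final: two remaining deg-1 vertices are 10, 11. Add edge {10,11}.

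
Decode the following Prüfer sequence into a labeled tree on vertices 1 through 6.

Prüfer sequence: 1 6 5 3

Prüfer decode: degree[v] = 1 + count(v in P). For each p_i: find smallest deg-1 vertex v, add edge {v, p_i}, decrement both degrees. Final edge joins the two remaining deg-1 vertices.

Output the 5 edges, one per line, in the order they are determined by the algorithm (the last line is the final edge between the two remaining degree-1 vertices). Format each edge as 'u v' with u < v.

Initial degrees: {1:2, 2:1, 3:2, 4:1, 5:2, 6:2}
Step 1: smallest deg-1 vertex = 2, p_1 = 1. Add edge {1,2}. Now deg[2]=0, deg[1]=1.
Step 2: smallest deg-1 vertex = 1, p_2 = 6. Add edge {1,6}. Now deg[1]=0, deg[6]=1.
Step 3: smallest deg-1 vertex = 4, p_3 = 5. Add edge {4,5}. Now deg[4]=0, deg[5]=1.
Step 4: smallest deg-1 vertex = 5, p_4 = 3. Add edge {3,5}. Now deg[5]=0, deg[3]=1.
Final: two remaining deg-1 vertices are 3, 6. Add edge {3,6}.

Answer: 1 2
1 6
4 5
3 5
3 6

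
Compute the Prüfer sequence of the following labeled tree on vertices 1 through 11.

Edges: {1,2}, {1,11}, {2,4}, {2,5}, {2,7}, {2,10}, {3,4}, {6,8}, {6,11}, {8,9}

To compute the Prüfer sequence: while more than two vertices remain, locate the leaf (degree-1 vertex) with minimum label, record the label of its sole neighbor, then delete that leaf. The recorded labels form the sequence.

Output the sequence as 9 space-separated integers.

Answer: 4 2 2 2 8 6 11 2 1

Derivation:
Step 1: leaves = {3,5,7,9,10}. Remove smallest leaf 3, emit neighbor 4.
Step 2: leaves = {4,5,7,9,10}. Remove smallest leaf 4, emit neighbor 2.
Step 3: leaves = {5,7,9,10}. Remove smallest leaf 5, emit neighbor 2.
Step 4: leaves = {7,9,10}. Remove smallest leaf 7, emit neighbor 2.
Step 5: leaves = {9,10}. Remove smallest leaf 9, emit neighbor 8.
Step 6: leaves = {8,10}. Remove smallest leaf 8, emit neighbor 6.
Step 7: leaves = {6,10}. Remove smallest leaf 6, emit neighbor 11.
Step 8: leaves = {10,11}. Remove smallest leaf 10, emit neighbor 2.
Step 9: leaves = {2,11}. Remove smallest leaf 2, emit neighbor 1.
Done: 2 vertices remain (1, 11). Sequence = [4 2 2 2 8 6 11 2 1]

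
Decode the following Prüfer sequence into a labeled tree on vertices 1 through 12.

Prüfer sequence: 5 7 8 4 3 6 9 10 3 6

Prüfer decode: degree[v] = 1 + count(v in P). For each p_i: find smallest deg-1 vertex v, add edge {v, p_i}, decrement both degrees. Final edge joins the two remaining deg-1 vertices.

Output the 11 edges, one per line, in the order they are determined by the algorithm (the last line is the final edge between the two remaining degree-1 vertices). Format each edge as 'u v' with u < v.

Answer: 1 5
2 7
5 8
4 7
3 4
6 8
9 11
9 10
3 10
3 6
6 12

Derivation:
Initial degrees: {1:1, 2:1, 3:3, 4:2, 5:2, 6:3, 7:2, 8:2, 9:2, 10:2, 11:1, 12:1}
Step 1: smallest deg-1 vertex = 1, p_1 = 5. Add edge {1,5}. Now deg[1]=0, deg[5]=1.
Step 2: smallest deg-1 vertex = 2, p_2 = 7. Add edge {2,7}. Now deg[2]=0, deg[7]=1.
Step 3: smallest deg-1 vertex = 5, p_3 = 8. Add edge {5,8}. Now deg[5]=0, deg[8]=1.
Step 4: smallest deg-1 vertex = 7, p_4 = 4. Add edge {4,7}. Now deg[7]=0, deg[4]=1.
Step 5: smallest deg-1 vertex = 4, p_5 = 3. Add edge {3,4}. Now deg[4]=0, deg[3]=2.
Step 6: smallest deg-1 vertex = 8, p_6 = 6. Add edge {6,8}. Now deg[8]=0, deg[6]=2.
Step 7: smallest deg-1 vertex = 11, p_7 = 9. Add edge {9,11}. Now deg[11]=0, deg[9]=1.
Step 8: smallest deg-1 vertex = 9, p_8 = 10. Add edge {9,10}. Now deg[9]=0, deg[10]=1.
Step 9: smallest deg-1 vertex = 10, p_9 = 3. Add edge {3,10}. Now deg[10]=0, deg[3]=1.
Step 10: smallest deg-1 vertex = 3, p_10 = 6. Add edge {3,6}. Now deg[3]=0, deg[6]=1.
Final: two remaining deg-1 vertices are 6, 12. Add edge {6,12}.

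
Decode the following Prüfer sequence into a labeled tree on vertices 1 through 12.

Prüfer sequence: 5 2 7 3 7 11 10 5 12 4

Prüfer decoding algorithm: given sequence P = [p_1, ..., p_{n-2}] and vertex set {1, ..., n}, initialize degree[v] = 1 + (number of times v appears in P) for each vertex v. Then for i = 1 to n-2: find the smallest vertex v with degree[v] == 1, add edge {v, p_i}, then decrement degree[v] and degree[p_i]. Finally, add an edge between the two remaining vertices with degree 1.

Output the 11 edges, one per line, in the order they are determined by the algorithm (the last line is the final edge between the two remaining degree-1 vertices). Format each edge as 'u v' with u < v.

Initial degrees: {1:1, 2:2, 3:2, 4:2, 5:3, 6:1, 7:3, 8:1, 9:1, 10:2, 11:2, 12:2}
Step 1: smallest deg-1 vertex = 1, p_1 = 5. Add edge {1,5}. Now deg[1]=0, deg[5]=2.
Step 2: smallest deg-1 vertex = 6, p_2 = 2. Add edge {2,6}. Now deg[6]=0, deg[2]=1.
Step 3: smallest deg-1 vertex = 2, p_3 = 7. Add edge {2,7}. Now deg[2]=0, deg[7]=2.
Step 4: smallest deg-1 vertex = 8, p_4 = 3. Add edge {3,8}. Now deg[8]=0, deg[3]=1.
Step 5: smallest deg-1 vertex = 3, p_5 = 7. Add edge {3,7}. Now deg[3]=0, deg[7]=1.
Step 6: smallest deg-1 vertex = 7, p_6 = 11. Add edge {7,11}. Now deg[7]=0, deg[11]=1.
Step 7: smallest deg-1 vertex = 9, p_7 = 10. Add edge {9,10}. Now deg[9]=0, deg[10]=1.
Step 8: smallest deg-1 vertex = 10, p_8 = 5. Add edge {5,10}. Now deg[10]=0, deg[5]=1.
Step 9: smallest deg-1 vertex = 5, p_9 = 12. Add edge {5,12}. Now deg[5]=0, deg[12]=1.
Step 10: smallest deg-1 vertex = 11, p_10 = 4. Add edge {4,11}. Now deg[11]=0, deg[4]=1.
Final: two remaining deg-1 vertices are 4, 12. Add edge {4,12}.

Answer: 1 5
2 6
2 7
3 8
3 7
7 11
9 10
5 10
5 12
4 11
4 12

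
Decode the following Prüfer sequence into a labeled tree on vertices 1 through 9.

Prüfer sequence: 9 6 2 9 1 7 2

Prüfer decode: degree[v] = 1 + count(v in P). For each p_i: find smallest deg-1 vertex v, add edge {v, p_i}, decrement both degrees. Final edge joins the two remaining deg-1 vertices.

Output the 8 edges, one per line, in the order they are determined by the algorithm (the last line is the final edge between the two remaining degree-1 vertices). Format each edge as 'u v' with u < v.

Answer: 3 9
4 6
2 5
6 9
1 8
1 7
2 7
2 9

Derivation:
Initial degrees: {1:2, 2:3, 3:1, 4:1, 5:1, 6:2, 7:2, 8:1, 9:3}
Step 1: smallest deg-1 vertex = 3, p_1 = 9. Add edge {3,9}. Now deg[3]=0, deg[9]=2.
Step 2: smallest deg-1 vertex = 4, p_2 = 6. Add edge {4,6}. Now deg[4]=0, deg[6]=1.
Step 3: smallest deg-1 vertex = 5, p_3 = 2. Add edge {2,5}. Now deg[5]=0, deg[2]=2.
Step 4: smallest deg-1 vertex = 6, p_4 = 9. Add edge {6,9}. Now deg[6]=0, deg[9]=1.
Step 5: smallest deg-1 vertex = 8, p_5 = 1. Add edge {1,8}. Now deg[8]=0, deg[1]=1.
Step 6: smallest deg-1 vertex = 1, p_6 = 7. Add edge {1,7}. Now deg[1]=0, deg[7]=1.
Step 7: smallest deg-1 vertex = 7, p_7 = 2. Add edge {2,7}. Now deg[7]=0, deg[2]=1.
Final: two remaining deg-1 vertices are 2, 9. Add edge {2,9}.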